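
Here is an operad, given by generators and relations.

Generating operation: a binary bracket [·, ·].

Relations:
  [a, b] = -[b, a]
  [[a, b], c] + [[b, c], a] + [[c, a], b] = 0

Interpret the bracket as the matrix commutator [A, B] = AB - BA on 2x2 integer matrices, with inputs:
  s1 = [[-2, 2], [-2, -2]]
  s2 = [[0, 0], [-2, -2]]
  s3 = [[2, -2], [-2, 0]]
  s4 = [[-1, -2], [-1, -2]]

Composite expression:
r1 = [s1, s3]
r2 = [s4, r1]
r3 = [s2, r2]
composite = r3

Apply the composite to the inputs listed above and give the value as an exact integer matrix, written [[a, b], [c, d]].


[[-72, -72], [-56, 72]]

[s1, s3] = [[-8, -4], [-4, 8]]
[s4, [s1, s3]] = [[4, -36], [20, -4]]
[s2, [s4, [s1, s3]]] = [[-72, -72], [-56, 72]]


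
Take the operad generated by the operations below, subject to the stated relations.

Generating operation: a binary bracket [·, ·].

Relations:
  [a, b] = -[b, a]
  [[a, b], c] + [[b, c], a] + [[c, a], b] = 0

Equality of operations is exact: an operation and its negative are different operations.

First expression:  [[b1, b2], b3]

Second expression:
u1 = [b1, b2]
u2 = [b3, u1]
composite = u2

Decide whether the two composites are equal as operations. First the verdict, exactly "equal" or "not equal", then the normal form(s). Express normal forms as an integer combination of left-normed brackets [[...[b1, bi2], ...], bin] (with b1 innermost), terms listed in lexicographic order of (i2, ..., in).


not equal — first [[b1, b2], b3], second -[[b1, b2], b3]

In normal form, the first expression is [[b1, b2], b3]
In normal form, the second expression is -[[b1, b2], b3]
Distinct normal forms: not equal.


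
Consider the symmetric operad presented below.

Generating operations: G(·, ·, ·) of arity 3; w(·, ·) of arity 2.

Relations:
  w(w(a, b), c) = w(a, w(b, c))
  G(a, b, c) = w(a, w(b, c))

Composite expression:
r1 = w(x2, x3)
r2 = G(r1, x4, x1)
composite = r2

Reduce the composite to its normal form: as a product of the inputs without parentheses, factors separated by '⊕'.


x2 ⊕ x3 ⊕ x4 ⊕ x1


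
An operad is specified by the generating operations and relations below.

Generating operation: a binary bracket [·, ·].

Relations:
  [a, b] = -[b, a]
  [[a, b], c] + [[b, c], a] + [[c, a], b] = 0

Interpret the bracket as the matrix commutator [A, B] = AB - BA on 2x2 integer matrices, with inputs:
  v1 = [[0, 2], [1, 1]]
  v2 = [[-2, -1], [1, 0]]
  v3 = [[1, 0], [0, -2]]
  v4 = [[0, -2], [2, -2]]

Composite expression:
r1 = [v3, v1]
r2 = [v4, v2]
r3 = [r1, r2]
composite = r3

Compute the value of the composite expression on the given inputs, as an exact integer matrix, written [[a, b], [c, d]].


[[-54, 0], [0, 54]]

[v3, v1] = [[0, 6], [-3, 0]]
[v4, v2] = [[0, -6], [-6, 0]]
[[v3, v1], [v4, v2]] = [[-54, 0], [0, 54]]


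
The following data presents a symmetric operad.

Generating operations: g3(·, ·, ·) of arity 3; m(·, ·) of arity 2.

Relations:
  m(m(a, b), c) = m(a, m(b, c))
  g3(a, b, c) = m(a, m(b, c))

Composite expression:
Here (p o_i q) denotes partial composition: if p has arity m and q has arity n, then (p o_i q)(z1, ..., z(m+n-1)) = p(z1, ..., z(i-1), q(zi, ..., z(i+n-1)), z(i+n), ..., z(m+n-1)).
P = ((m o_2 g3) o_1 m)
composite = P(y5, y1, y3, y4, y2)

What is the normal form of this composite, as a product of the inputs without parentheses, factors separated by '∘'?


y5 ∘ y1 ∘ y3 ∘ y4 ∘ y2

Associativity of m dissolves the nesting; only the y-input order survives.
m(y5, y1) collapses to y5 ∘ y1
g3(y3, y4, y2) collapses to y3 ∘ y4 ∘ y2
m(m(y5, y1), g3(y3, y4, y2)) collapses to y5 ∘ y1 ∘ y3 ∘ y4 ∘ y2


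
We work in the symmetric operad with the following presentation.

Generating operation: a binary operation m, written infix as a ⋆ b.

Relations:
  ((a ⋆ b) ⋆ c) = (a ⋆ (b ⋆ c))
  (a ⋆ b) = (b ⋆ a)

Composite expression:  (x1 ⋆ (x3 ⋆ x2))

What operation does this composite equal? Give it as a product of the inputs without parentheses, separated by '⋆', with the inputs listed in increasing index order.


Key point: m commutes, so take the x-inputs in any fixed order.
(x3 ⋆ x2) flattens to x3 ⋆ x2
(x1 ⋆ (x3 ⋆ x2)) flattens to x1 ⋆ x3 ⋆ x2
reordering the factors by index: x1 ⋆ x2 ⋆ x3

x1 ⋆ x2 ⋆ x3


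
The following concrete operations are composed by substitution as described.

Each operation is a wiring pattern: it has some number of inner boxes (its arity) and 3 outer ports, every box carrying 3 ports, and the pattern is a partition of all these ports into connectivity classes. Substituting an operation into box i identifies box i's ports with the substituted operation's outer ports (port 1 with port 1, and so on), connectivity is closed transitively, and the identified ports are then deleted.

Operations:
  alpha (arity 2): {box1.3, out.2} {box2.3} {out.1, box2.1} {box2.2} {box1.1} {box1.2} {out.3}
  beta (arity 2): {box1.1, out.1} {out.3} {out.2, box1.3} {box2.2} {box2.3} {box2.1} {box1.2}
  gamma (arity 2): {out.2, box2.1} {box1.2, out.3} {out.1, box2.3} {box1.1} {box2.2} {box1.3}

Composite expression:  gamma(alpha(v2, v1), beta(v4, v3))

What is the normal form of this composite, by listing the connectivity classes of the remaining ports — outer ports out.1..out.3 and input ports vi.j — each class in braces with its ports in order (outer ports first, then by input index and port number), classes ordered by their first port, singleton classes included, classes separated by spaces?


{out.1} {out.2, v4.1} {out.3, v2.3} {v1.1} {v1.2} {v1.3} {v2.1} {v2.2} {v3.1} {v3.2} {v3.3} {v4.2} {v4.3}

Substituting into gamma glues patterns; closure does the rest.
composing alpha on (v2, v1), with out.j its own outer ports: {out.1, v1.1} {out.2, v2.3} {out.3} {v1.2} {v1.3} {v2.1} {v2.2}
composing beta on (v4, v3), with out.j its own outer ports: {out.1, v4.1} {out.2, v4.3} {out.3} {v3.1} {v3.2} {v3.3} {v4.2}
composing gamma on (v2, v1, v4, v3), with out.j its own outer ports: {out.1} {out.2, v4.1} {out.3, v2.3} {v1.1} {v1.2} {v1.3} {v2.1} {v2.2} {v3.1} {v3.2} {v3.3} {v4.2} {v4.3}


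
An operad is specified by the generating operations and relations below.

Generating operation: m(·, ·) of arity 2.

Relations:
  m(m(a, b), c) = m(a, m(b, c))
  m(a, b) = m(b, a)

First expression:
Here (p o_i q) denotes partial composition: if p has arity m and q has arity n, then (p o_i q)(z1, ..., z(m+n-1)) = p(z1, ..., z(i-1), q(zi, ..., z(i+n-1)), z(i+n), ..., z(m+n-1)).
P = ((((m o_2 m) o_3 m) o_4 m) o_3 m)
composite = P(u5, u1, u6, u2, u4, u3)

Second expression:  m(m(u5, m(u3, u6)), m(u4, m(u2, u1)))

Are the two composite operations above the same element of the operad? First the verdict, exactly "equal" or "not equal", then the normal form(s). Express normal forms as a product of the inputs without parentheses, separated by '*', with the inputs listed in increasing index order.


Reducing the first expression gives u1 * u2 * u3 * u4 * u5 * u6
Reducing the second expression gives u1 * u2 * u3 * u4 * u5 * u6
One common form — equal.

equal — both sides give u1 * u2 * u3 * u4 * u5 * u6


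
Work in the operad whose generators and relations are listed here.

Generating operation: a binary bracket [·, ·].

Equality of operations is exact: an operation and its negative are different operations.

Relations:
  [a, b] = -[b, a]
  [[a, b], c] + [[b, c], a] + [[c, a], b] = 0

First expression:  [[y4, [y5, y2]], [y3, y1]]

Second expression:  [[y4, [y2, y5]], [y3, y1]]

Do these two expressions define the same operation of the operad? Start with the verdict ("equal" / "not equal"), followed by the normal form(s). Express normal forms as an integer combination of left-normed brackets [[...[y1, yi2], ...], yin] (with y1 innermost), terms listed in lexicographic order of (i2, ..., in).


not equal; first: [[[[y1, y3], y2], y5], y4] - [[[[y1, y3], y4], y2], y5] + [[[[y1, y3], y4], y5], y2] - [[[[y1, y3], y5], y2], y4]; second: -[[[[y1, y3], y2], y5], y4] + [[[[y1, y3], y4], y2], y5] - [[[[y1, y3], y4], y5], y2] + [[[[y1, y3], y5], y2], y4]

Reducing the first expression gives [[[[y1, y3], y2], y5], y4] - [[[[y1, y3], y4], y2], y5] + [[[[y1, y3], y4], y5], y2] - [[[[y1, y3], y5], y2], y4]
Reducing the second expression gives -[[[[y1, y3], y2], y5], y4] + [[[[y1, y3], y4], y2], y5] - [[[[y1, y3], y4], y5], y2] + [[[[y1, y3], y5], y2], y4]
Distinct normal forms: not equal.


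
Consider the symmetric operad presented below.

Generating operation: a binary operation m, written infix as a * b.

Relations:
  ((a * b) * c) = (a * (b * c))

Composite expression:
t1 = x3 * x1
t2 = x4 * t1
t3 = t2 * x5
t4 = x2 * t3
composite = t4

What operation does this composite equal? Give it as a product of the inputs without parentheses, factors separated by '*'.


x2 * x4 * x3 * x1 * x5

Under associativity of m, the answer is the x's in reading order.
(x3 * x1) linearizes to x3 * x1
(x4 * (x3 * x1)) linearizes to x4 * x3 * x1
((x4 * (x3 * x1)) * x5) linearizes to x4 * x3 * x1 * x5
(x2 * ((x4 * (x3 * x1)) * x5)) linearizes to x2 * x4 * x3 * x1 * x5


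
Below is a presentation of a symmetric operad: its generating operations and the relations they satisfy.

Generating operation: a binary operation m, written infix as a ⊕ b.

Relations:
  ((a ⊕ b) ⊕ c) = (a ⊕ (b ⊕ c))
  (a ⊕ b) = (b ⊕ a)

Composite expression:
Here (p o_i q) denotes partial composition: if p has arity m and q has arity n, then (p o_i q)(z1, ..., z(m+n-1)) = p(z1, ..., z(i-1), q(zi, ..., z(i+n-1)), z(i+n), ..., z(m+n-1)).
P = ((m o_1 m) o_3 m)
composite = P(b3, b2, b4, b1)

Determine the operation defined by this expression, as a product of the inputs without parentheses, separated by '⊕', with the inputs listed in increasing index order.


b1 ⊕ b2 ⊕ b3 ⊕ b4


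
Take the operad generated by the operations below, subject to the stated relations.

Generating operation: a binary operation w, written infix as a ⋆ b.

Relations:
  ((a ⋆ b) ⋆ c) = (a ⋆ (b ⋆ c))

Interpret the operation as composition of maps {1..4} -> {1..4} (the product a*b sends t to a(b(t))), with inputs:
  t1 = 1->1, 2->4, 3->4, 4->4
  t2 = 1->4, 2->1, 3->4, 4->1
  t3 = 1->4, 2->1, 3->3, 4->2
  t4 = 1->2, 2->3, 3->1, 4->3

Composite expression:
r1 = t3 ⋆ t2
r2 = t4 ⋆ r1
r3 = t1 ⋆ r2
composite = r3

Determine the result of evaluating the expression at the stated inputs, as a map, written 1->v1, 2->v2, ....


1->4, 2->4, 3->4, 4->4

(t3 ⋆ t2) = 1->2, 2->4, 3->2, 4->4
(t4 ⋆ (t3 ⋆ t2)) = 1->3, 2->3, 3->3, 4->3
(t1 ⋆ (t4 ⋆ (t3 ⋆ t2))) = 1->4, 2->4, 3->4, 4->4


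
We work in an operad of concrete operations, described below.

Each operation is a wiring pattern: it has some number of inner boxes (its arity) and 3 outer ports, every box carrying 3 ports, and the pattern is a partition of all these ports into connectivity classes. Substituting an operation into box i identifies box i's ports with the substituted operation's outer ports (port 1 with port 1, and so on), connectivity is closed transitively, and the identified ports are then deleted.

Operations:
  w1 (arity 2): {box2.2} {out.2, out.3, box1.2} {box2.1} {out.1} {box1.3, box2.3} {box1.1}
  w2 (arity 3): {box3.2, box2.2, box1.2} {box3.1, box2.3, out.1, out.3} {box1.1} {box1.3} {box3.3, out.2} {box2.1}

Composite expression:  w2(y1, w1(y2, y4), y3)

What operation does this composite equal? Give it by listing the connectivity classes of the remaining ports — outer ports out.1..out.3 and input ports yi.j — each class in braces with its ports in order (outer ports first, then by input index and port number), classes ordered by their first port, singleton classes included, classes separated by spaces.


{out.1, out.3, y1.2, y2.2, y3.1, y3.2} {out.2, y3.3} {y1.1} {y1.3} {y2.1} {y2.3, y4.3} {y4.1} {y4.2}

Substituting into w2 glues patterns; closure does the rest.
w1 over (y2, y4) gives {out.1} {out.2, out.3, y2.2} {y2.1} {y2.3, y4.3} {y4.1} {y4.2}, out.j being that stage's outer ports
w2 over (y1, y2, y4, y3) gives {out.1, out.3, y1.2, y2.2, y3.1, y3.2} {out.2, y3.3} {y1.1} {y1.3} {y2.1} {y2.3, y4.3} {y4.1} {y4.2}, out.j being that stage's outer ports


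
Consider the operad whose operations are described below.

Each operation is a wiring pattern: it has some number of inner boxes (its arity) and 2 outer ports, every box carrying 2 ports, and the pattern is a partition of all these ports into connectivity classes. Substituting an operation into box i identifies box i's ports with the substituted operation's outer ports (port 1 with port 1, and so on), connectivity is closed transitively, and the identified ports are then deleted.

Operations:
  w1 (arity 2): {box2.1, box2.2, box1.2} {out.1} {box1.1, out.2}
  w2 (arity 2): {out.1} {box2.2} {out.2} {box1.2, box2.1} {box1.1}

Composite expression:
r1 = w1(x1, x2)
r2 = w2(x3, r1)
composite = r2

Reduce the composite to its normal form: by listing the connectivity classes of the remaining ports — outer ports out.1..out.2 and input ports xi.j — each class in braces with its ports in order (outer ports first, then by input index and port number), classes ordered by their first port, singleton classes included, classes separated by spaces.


{out.1} {out.2} {x1.1} {x1.2, x2.1, x2.2} {x3.1} {x3.2}


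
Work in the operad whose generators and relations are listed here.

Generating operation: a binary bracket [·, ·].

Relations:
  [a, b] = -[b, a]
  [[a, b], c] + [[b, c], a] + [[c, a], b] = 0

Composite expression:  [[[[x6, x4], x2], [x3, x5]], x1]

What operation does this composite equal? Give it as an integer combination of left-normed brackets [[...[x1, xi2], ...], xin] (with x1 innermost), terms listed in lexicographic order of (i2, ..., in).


-[[[[[x1, x2], x4], x6], x3], x5] + [[[[[x1, x2], x4], x6], x5], x3] + [[[[[x1, x2], x6], x4], x3], x5] - [[[[[x1, x2], x6], x4], x5], x3] + [[[[[x1, x3], x5], x2], x4], x6] - [[[[[x1, x3], x5], x2], x6], x4] - [[[[[x1, x3], x5], x4], x6], x2] + [[[[[x1, x3], x5], x6], x4], x2] + [[[[[x1, x4], x6], x2], x3], x5] - [[[[[x1, x4], x6], x2], x5], x3] - [[[[[x1, x5], x3], x2], x4], x6] + [[[[[x1, x5], x3], x2], x6], x4] + [[[[[x1, x5], x3], x4], x6], x2] - [[[[[x1, x5], x3], x6], x4], x2] - [[[[[x1, x6], x4], x2], x3], x5] + [[[[[x1, x6], x4], x2], x5], x3]

Skip Jacobi rewriting: expand, keep x1-initial words, read off terms.
Composite bracket: [[[[x6, x4], x2], [x3, x5]], x1]
Applying ab - ba throughout gives 32 signed words (2^5 = 32).
Collect the words opening with x1:
  the word x1x2x4x6x3x5 carries sign -1 and contributes -[[[[[x1, x2], x4], x6], x3], x5]
  the word x1x2x4x6x5x3 carries sign +1 and contributes +[[[[[x1, x2], x4], x6], x5], x3]
  the word x1x2x6x4x3x5 carries sign +1 and contributes +[[[[[x1, x2], x6], x4], x3], x5]
  the word x1x2x6x4x5x3 carries sign -1 and contributes -[[[[[x1, x2], x6], x4], x5], x3]
  the word x1x3x5x2x4x6 carries sign +1 and contributes +[[[[[x1, x3], x5], x2], x4], x6]
  the word x1x3x5x2x6x4 carries sign -1 and contributes -[[[[[x1, x3], x5], x2], x6], x4]
  the word x1x3x5x4x6x2 carries sign -1 and contributes -[[[[[x1, x3], x5], x4], x6], x2]
  the word x1x3x5x6x4x2 carries sign +1 and contributes +[[[[[x1, x3], x5], x6], x4], x2]
  the word x1x4x6x2x3x5 carries sign +1 and contributes +[[[[[x1, x4], x6], x2], x3], x5]
  the word x1x4x6x2x5x3 carries sign -1 and contributes -[[[[[x1, x4], x6], x2], x5], x3]
  the word x1x5x3x2x4x6 carries sign -1 and contributes -[[[[[x1, x5], x3], x2], x4], x6]
  the word x1x5x3x2x6x4 carries sign +1 and contributes +[[[[[x1, x5], x3], x2], x6], x4]
  the word x1x5x3x4x6x2 carries sign +1 and contributes +[[[[[x1, x5], x3], x4], x6], x2]
  the word x1x5x3x6x4x2 carries sign -1 and contributes -[[[[[x1, x5], x3], x6], x4], x2]
  the word x1x6x4x2x3x5 carries sign -1 and contributes -[[[[[x1, x6], x4], x2], x3], x5]
  the word x1x6x4x2x5x3 carries sign +1 and contributes +[[[[[x1, x6], x4], x2], x5], x3]


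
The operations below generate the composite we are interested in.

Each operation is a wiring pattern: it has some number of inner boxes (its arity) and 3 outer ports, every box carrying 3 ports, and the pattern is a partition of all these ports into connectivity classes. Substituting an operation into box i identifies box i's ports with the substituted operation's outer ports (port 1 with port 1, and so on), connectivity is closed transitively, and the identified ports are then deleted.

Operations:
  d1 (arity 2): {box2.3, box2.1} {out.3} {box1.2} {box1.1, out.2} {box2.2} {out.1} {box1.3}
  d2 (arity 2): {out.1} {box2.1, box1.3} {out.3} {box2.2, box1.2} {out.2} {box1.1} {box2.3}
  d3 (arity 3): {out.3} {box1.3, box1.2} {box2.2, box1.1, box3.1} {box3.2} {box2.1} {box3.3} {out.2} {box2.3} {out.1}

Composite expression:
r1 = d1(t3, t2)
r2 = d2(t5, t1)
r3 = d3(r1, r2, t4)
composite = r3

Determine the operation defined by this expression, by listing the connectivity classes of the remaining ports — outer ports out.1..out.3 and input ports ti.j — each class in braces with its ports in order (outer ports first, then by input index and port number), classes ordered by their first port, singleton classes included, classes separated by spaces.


Treat the ports identified at d3 as solder joints: merge, then drop.
after d1, the pattern on (t3, t2) reads {out.1} {out.2, t3.1} {out.3} {t2.1, t2.3} {t2.2} {t3.2} {t3.3} (out.j = its outer ports)
after d2, the pattern on (t5, t1) reads {out.1} {out.2} {out.3} {t1.1, t5.3} {t1.2, t5.2} {t1.3} {t5.1} (out.j = its outer ports)
after d3, the pattern on (t3, t2, t5, t1, t4) reads {out.1} {out.2} {out.3} {t1.1, t5.3} {t1.2, t5.2} {t1.3} {t2.1, t2.3} {t2.2} {t3.1} {t3.2} {t3.3} {t4.1} {t4.2} {t4.3} {t5.1} (out.j = its outer ports)

{out.1} {out.2} {out.3} {t1.1, t5.3} {t1.2, t5.2} {t1.3} {t2.1, t2.3} {t2.2} {t3.1} {t3.2} {t3.3} {t4.1} {t4.2} {t4.3} {t5.1}


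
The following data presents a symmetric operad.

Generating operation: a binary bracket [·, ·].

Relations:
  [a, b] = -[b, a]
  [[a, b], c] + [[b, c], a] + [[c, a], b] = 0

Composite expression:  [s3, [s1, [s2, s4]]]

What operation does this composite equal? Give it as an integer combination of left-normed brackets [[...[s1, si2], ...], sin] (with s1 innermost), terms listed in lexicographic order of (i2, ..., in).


In the tensor algebra, words opening s1 carry the s1-anchored form.
Composite bracket: [s3, [s1, [s2, s4]]]
The bracket unfolds into 8 signed words via [a, b] = ab - ba (2^3 = 8).
Keep just the words that open with s1:
  sign of s1s2s4s3 is -1, so it contributes -[[[s1, s2], s4], s3]
  sign of s1s4s2s3 is +1, so it contributes +[[[s1, s4], s2], s3]

-[[[s1, s2], s4], s3] + [[[s1, s4], s2], s3]


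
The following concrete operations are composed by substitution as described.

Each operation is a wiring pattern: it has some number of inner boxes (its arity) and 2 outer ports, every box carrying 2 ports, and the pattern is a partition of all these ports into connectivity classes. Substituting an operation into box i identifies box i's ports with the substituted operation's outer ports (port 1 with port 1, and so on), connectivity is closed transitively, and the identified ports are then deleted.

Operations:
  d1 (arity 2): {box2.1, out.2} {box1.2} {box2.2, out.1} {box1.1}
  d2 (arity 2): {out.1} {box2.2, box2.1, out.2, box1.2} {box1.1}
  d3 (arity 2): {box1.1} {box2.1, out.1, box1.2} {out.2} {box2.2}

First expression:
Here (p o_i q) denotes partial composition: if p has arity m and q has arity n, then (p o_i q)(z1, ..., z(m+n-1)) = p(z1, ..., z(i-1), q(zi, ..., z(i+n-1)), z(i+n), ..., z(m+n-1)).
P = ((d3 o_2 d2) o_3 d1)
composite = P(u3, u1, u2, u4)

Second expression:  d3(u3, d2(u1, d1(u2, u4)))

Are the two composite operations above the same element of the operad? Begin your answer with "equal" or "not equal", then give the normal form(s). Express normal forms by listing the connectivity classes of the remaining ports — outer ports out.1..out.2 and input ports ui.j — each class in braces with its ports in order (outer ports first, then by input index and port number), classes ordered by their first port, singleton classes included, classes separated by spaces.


In normal form, the first expression is {out.1, u3.2} {out.2} {u1.1} {u1.2, u4.1, u4.2} {u2.1} {u2.2} {u3.1}
In normal form, the second expression is {out.1, u3.2} {out.2} {u1.1} {u1.2, u4.1, u4.2} {u2.1} {u2.2} {u3.1}
The normal forms match — equal.

equal — both sides give {out.1, u3.2} {out.2} {u1.1} {u1.2, u4.1, u4.2} {u2.1} {u2.2} {u3.1}


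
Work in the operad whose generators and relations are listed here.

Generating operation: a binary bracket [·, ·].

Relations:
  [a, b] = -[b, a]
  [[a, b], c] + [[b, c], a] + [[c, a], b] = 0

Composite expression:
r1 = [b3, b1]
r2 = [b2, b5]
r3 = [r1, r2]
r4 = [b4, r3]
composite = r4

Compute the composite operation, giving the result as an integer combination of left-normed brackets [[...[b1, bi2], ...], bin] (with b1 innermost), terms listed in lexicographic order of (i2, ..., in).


Expand each bracket as ab - ba; the b1-initial words give the coefficients.
Composite bracket: [b4, [[b3, b1], [b2, b5]]]
Each bracket splits as ab - ba, giving 16 signed words (2^4 = 16).
Words beginning with b1 determine it all:
  word b1b3b2b5b4 has sign +1, contributing +[[[[b1, b3], b2], b5], b4]
  word b1b3b5b2b4 has sign -1, contributing -[[[[b1, b3], b5], b2], b4]

[[[[b1, b3], b2], b5], b4] - [[[[b1, b3], b5], b2], b4]


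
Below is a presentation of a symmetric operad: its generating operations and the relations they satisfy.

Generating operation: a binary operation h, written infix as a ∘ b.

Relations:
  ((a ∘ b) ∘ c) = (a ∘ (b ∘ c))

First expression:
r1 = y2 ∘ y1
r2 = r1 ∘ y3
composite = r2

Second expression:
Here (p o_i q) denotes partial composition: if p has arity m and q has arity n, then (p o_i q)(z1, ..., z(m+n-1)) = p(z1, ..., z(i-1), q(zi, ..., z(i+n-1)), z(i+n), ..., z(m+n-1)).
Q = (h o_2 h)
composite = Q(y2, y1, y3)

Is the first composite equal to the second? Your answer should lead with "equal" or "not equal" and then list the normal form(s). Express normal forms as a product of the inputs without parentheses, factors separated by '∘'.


equal — both sides give y2 ∘ y1 ∘ y3

The first composite normalizes to y2 ∘ y1 ∘ y3
The second composite normalizes to y2 ∘ y1 ∘ y3
The normal forms match — equal.


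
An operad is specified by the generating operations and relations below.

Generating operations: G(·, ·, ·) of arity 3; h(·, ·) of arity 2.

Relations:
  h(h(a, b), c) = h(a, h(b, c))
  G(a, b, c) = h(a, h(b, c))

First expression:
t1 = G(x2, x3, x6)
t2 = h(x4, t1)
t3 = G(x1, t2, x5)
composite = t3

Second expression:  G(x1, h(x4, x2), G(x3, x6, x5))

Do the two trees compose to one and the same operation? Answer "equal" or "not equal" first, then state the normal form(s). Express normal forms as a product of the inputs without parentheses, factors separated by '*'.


equal; the common form is x1 * x4 * x2 * x3 * x6 * x5

In normal form, the first expression is x1 * x4 * x2 * x3 * x6 * x5
In normal form, the second expression is x1 * x4 * x2 * x3 * x6 * x5
The normal forms match — equal.


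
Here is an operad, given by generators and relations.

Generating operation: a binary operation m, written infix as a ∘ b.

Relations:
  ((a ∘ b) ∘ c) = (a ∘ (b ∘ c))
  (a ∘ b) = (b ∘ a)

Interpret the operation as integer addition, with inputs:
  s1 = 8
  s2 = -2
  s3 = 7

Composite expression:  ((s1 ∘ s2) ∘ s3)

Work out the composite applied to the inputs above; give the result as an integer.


(s1 ∘ s2) = 6
((s1 ∘ s2) ∘ s3) = 13

13


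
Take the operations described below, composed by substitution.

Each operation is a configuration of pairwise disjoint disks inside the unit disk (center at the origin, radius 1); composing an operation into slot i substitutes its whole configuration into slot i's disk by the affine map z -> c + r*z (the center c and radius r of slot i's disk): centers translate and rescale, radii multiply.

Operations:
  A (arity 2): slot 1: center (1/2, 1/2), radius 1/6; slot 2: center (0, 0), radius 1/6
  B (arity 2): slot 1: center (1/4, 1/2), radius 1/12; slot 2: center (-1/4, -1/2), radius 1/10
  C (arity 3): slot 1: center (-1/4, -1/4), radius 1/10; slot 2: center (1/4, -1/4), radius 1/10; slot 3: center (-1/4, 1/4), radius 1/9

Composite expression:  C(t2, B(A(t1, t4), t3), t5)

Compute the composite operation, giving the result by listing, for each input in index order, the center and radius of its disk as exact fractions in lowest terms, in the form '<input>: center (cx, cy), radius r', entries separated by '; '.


t1: center (67/240, -47/240), radius 1/720; t2: center (-1/4, -1/4), radius 1/10; t3: center (9/40, -3/10), radius 1/100; t4: center (11/40, -1/5), radius 1/720; t5: center (-1/4, 1/4), radius 1/9

Follow each t-input down from C: c' goes to c + r*c', radius to r*r'.
for t2, the 1-step affine chain lands on center (-1/4, -1/4), radius 1/10
for t1, the 3-step affine chain lands on center (67/240, -47/240), radius 1/720
for t4, the 3-step affine chain lands on center (11/40, -1/5), radius 1/720
for t3, the 2-step affine chain lands on center (9/40, -3/10), radius 1/100
for t5, the 1-step affine chain lands on center (-1/4, 1/4), radius 1/9


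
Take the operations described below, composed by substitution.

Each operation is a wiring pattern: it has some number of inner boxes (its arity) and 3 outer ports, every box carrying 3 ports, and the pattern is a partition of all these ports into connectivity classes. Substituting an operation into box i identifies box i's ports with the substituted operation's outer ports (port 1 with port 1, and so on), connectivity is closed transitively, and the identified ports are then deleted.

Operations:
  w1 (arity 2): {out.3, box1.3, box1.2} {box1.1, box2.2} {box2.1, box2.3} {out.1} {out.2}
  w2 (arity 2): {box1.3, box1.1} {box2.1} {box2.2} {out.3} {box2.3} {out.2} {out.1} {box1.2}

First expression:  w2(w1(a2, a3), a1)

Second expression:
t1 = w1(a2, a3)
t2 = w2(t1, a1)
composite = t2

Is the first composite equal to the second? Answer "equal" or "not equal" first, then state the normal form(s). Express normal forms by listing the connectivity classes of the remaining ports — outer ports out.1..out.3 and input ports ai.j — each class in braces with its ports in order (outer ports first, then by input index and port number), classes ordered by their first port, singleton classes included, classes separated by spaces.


The first composite normalizes to {out.1} {out.2} {out.3} {a1.1} {a1.2} {a1.3} {a2.1, a3.2} {a2.2, a2.3} {a3.1, a3.3}
The second composite normalizes to {out.1} {out.2} {out.3} {a1.1} {a1.2} {a1.3} {a2.1, a3.2} {a2.2, a2.3} {a3.1, a3.3}
Same normal form: equal.

equal; both compose to {out.1} {out.2} {out.3} {a1.1} {a1.2} {a1.3} {a2.1, a3.2} {a2.2, a2.3} {a3.1, a3.3}


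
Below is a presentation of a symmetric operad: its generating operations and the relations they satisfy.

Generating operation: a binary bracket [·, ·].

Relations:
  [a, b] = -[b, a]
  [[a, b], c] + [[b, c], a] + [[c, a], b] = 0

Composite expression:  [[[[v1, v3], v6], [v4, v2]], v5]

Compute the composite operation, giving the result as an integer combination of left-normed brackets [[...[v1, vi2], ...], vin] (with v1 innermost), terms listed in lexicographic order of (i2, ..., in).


-[[[[[v1, v3], v6], v2], v4], v5] + [[[[[v1, v3], v6], v4], v2], v5]


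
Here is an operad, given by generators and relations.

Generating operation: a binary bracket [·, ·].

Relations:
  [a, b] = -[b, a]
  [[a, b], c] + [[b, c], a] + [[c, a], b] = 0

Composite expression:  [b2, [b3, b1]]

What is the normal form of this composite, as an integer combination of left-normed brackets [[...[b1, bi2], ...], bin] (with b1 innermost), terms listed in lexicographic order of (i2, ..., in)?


[[b1, b3], b2]

Skip Jacobi rewriting: expand, keep b1-initial words, read off terms.
Composite bracket: [b2, [b3, b1]]
Under [a, b] = ab - ba we get 4 signed associative words (2^2 = 4).
Keep just the words that open with b1:
  word b1b3b2 has sign +1, contributing +[[b1, b3], b2]


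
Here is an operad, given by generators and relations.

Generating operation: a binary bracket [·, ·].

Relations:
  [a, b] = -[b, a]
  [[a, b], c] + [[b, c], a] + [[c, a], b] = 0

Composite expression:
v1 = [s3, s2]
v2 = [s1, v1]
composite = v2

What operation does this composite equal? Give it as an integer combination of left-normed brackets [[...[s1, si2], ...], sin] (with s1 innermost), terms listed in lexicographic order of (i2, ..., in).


-[[s1, s2], s3] + [[s1, s3], s2]

Expand each bracket as ab - ba; the s1-initial words give the coefficients.
Composite bracket: [s1, [s3, s2]]
Under [a, b] = ab - ba we get 4 signed associative words (2^2 = 4).
Words beginning with s1 determine it all:
  s1s2s3 (sign -1) contributes -[[s1, s2], s3]
  s1s3s2 (sign +1) contributes +[[s1, s3], s2]


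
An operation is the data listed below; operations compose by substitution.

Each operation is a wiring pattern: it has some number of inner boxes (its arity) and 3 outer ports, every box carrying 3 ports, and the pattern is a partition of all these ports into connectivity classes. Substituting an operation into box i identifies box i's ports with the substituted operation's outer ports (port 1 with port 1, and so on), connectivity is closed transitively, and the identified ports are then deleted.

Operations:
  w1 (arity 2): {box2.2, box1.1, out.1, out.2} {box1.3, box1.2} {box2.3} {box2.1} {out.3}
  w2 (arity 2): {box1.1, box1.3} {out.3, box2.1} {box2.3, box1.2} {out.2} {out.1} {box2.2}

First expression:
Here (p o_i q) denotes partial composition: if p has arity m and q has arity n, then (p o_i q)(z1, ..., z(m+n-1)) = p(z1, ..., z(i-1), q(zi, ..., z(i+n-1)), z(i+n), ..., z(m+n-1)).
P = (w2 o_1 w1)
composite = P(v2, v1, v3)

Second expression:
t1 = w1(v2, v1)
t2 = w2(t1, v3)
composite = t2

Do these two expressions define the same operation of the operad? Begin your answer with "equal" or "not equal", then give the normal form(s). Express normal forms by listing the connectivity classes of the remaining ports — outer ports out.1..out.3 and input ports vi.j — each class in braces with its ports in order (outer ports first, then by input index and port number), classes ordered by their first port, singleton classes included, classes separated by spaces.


Normal form of the first expression: {out.1} {out.2} {out.3, v3.1} {v1.1} {v1.2, v2.1, v3.3} {v1.3} {v2.2, v2.3} {v3.2}
Normal form of the second expression: {out.1} {out.2} {out.3, v3.1} {v1.1} {v1.2, v2.1, v3.3} {v1.3} {v2.2, v2.3} {v3.2}
The normal forms match — equal.

equal; the common form is {out.1} {out.2} {out.3, v3.1} {v1.1} {v1.2, v2.1, v3.3} {v1.3} {v2.2, v2.3} {v3.2}


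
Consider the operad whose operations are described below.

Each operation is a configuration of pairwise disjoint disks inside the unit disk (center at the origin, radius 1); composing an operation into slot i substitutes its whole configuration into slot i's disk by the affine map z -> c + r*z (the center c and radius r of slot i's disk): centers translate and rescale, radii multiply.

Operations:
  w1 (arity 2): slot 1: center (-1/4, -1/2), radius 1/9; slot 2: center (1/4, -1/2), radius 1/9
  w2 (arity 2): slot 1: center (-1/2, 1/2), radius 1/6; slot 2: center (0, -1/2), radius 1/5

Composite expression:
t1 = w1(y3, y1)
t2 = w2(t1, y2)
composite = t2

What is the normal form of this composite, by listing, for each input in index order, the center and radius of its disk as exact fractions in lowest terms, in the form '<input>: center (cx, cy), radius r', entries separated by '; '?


y1: center (-11/24, 5/12), radius 1/54; y2: center (0, -1/2), radius 1/5; y3: center (-13/24, 5/12), radius 1/54

Each y-disk chains the slot maps above it in w2; radii multiply.
y3: after 2 affine steps, its disk has center (-13/24, 5/12), radius 1/54
y1: after 2 affine steps, its disk has center (-11/24, 5/12), radius 1/54
y2: after 1 affine step, its disk has center (0, -1/2), radius 1/5


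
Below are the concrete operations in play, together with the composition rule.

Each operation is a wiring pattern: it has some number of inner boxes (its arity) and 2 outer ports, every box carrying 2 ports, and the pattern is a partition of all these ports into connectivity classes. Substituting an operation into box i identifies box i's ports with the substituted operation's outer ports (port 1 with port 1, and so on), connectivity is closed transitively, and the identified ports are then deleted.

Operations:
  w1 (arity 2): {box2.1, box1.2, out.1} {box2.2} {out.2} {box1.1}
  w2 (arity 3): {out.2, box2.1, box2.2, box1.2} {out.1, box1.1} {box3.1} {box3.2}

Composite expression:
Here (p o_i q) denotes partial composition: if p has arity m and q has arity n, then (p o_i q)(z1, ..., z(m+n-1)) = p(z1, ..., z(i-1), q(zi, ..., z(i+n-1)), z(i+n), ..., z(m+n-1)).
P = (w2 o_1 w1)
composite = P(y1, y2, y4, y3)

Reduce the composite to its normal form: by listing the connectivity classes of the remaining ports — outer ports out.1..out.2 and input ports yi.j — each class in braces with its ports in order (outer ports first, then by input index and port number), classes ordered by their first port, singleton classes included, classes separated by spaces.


Treat the ports identified at w2 as solder joints: merge, then drop.
composing w1 on (y1, y2), with out.j its own outer ports: {out.1, y1.2, y2.1} {out.2} {y1.1} {y2.2}
composing w2 on (y1, y2, y4, y3), with out.j its own outer ports: {out.1, y1.2, y2.1} {out.2, y4.1, y4.2} {y1.1} {y2.2} {y3.1} {y3.2}

{out.1, y1.2, y2.1} {out.2, y4.1, y4.2} {y1.1} {y2.2} {y3.1} {y3.2}


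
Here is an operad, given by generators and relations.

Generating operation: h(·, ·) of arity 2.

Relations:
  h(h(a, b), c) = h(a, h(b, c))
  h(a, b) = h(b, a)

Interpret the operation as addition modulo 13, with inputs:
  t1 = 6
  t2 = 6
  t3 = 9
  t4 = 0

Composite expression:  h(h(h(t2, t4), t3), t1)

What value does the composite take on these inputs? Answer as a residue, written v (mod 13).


h(t2, t4) = 6
h(h(t2, t4), t3) = 2
h(h(h(t2, t4), t3), t1) = 8

8 (mod 13)


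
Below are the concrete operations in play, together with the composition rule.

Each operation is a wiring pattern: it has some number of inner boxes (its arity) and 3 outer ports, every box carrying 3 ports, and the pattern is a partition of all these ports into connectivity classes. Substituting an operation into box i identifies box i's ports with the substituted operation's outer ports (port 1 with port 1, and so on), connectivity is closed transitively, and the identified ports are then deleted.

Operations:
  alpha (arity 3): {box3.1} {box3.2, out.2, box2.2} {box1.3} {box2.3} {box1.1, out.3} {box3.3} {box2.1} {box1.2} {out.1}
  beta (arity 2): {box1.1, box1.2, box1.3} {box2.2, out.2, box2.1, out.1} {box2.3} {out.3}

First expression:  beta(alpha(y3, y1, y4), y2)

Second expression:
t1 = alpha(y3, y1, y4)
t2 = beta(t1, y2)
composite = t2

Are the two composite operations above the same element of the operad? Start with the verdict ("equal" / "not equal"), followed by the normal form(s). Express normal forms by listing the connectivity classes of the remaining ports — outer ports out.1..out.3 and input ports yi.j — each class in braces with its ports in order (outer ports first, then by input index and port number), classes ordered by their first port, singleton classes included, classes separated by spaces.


Normal form of the first expression: {out.1, out.2, y2.1, y2.2} {out.3} {y1.1} {y1.2, y3.1, y4.2} {y1.3} {y2.3} {y3.2} {y3.3} {y4.1} {y4.3}
Normal form of the second expression: {out.1, out.2, y2.1, y2.2} {out.3} {y1.1} {y1.2, y3.1, y4.2} {y1.3} {y2.3} {y3.2} {y3.3} {y4.1} {y4.3}
One common form — equal.

equal — both sides give {out.1, out.2, y2.1, y2.2} {out.3} {y1.1} {y1.2, y3.1, y4.2} {y1.3} {y2.3} {y3.2} {y3.3} {y4.1} {y4.3}


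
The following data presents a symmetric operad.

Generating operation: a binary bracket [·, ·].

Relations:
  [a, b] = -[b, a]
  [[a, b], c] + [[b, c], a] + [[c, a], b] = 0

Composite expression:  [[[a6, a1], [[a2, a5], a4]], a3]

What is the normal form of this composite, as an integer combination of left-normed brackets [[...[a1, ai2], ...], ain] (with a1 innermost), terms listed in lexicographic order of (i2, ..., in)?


-[[[[[a1, a6], a2], a5], a4], a3] + [[[[[a1, a6], a4], a2], a5], a3] - [[[[[a1, a6], a4], a5], a2], a3] + [[[[[a1, a6], a5], a2], a4], a3]

A multilinear Lie element is pinned by a1-initial words (a1 innermost).
Composite bracket: [[[a6, a1], [[a2, a5], a4]], a3]
Each bracket splits as ab - ba, giving 32 signed words (2^5 = 32).
Words beginning with a1 determine it all:
  a1a6a2a5a4a3 appears with sign -1, giving the term -[[[[[a1, a6], a2], a5], a4], a3]
  a1a6a4a2a5a3 appears with sign +1, giving the term +[[[[[a1, a6], a4], a2], a5], a3]
  a1a6a4a5a2a3 appears with sign -1, giving the term -[[[[[a1, a6], a4], a5], a2], a3]
  a1a6a5a2a4a3 appears with sign +1, giving the term +[[[[[a1, a6], a5], a2], a4], a3]


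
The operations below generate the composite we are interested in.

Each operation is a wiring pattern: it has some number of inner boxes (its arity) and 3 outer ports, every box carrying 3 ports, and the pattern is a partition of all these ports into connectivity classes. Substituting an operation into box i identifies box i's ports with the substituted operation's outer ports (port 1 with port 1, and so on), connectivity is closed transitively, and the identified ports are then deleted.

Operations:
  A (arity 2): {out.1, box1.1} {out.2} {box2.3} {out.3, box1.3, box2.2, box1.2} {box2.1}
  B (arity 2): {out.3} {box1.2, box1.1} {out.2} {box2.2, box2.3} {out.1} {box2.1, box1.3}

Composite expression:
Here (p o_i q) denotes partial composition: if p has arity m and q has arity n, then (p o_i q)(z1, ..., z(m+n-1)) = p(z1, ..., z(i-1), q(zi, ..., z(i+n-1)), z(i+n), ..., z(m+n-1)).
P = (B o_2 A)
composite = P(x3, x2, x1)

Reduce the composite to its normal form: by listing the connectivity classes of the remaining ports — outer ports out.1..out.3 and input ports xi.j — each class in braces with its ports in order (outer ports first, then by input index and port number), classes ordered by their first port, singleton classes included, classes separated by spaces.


{out.1} {out.2} {out.3} {x1.1} {x1.2, x2.2, x2.3} {x1.3} {x2.1, x3.3} {x3.1, x3.2}

Substituting into B glues patterns; closure does the rest.
composing A on (x2, x1), with out.j its own outer ports: {out.1, x2.1} {out.2} {out.3, x1.2, x2.2, x2.3} {x1.1} {x1.3}
composing B on (x3, x2, x1), with out.j its own outer ports: {out.1} {out.2} {out.3} {x1.1} {x1.2, x2.2, x2.3} {x1.3} {x2.1, x3.3} {x3.1, x3.2}


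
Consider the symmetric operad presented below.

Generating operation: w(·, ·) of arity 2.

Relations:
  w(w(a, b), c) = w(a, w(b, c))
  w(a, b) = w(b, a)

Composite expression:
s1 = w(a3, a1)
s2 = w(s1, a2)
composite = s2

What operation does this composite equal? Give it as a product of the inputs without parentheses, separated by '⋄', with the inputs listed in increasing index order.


a1 ⋄ a2 ⋄ a3

With w associative and commutative, the a-input set is all that matters.
w(a3, a1) collapses to a3 ⋄ a1
w(w(a3, a1), a2) collapses to a3 ⋄ a1 ⋄ a2
commutativity sorts the factors: a1 ⋄ a2 ⋄ a3


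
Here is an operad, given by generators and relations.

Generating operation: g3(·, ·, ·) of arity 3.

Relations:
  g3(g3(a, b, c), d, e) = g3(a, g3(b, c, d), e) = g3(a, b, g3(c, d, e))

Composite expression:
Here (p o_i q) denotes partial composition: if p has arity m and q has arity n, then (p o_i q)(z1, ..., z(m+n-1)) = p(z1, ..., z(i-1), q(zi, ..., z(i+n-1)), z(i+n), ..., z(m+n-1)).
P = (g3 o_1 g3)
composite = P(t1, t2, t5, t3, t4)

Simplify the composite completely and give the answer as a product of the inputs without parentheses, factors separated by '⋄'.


t1 ⋄ t2 ⋄ t5 ⋄ t3 ⋄ t4

Key point: g3 is associative — brackets drop, the t-order remains.
g3(t1, t2, t5) collapses to t1 ⋄ t2 ⋄ t5
g3(g3(t1, t2, t5), t3, t4) collapses to t1 ⋄ t2 ⋄ t5 ⋄ t3 ⋄ t4


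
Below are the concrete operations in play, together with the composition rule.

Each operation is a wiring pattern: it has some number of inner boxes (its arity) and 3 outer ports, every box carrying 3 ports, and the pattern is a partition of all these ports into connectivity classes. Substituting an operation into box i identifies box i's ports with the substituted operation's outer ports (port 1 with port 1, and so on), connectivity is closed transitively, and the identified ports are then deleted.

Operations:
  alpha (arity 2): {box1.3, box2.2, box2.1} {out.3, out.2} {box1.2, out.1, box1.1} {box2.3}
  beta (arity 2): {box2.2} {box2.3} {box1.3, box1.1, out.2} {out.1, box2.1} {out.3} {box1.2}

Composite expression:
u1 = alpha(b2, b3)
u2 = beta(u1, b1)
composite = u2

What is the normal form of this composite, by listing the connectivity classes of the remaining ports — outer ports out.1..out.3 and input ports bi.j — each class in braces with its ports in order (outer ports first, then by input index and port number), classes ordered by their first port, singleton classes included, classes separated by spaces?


Treat the ports identified at beta as solder joints: merge, then drop.
alpha over (b2, b3) gives {out.1, b2.1, b2.2} {out.2, out.3} {b2.3, b3.1, b3.2} {b3.3}, out.j being that stage's outer ports
beta over (b2, b3, b1) gives {out.1, b1.1} {out.2, b2.1, b2.2} {out.3} {b1.2} {b1.3} {b2.3, b3.1, b3.2} {b3.3}, out.j being that stage's outer ports

{out.1, b1.1} {out.2, b2.1, b2.2} {out.3} {b1.2} {b1.3} {b2.3, b3.1, b3.2} {b3.3}
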